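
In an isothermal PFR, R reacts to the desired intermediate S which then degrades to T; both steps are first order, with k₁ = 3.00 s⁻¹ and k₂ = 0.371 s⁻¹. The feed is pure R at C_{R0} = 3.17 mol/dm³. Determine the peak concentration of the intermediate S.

2.36 mol/dm³

At the optimum, C_{S,max}/C_{R0} = (k₁/k₂)^[k₂/(k₂−k₁)].
= (3.00/0.371)^(0.371/(0.371−3.00)) = (8.086)^(-0.1411) = 0.7446.
C_{S,max} = 0.7446×3.17 = 2.36 mol/dm³.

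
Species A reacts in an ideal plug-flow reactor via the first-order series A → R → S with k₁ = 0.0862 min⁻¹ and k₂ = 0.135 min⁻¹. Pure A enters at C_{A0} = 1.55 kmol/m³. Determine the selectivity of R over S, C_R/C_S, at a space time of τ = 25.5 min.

For first-order series with pure A initially, C_R(τ) = k₁C_{A0}/(k₂−k₁)·(e^(−k₁τ) − e^(−k₂τ)).
e^(−k₁τ) = e^(−0.0862×25.5) = e^(−2.198) = 0.1110; e^(−k₂τ) = e^(−3.443) = 0.03198.
C_R = 0.0862×1.55/(0.135−0.0862) × (0.1110−0.03198) = 2.738×0.07903 = 0.2164 kmol/m³.
C_A = C_{A0}e^(−k₁τ) = 0.1721 kmol/m³, so C_S = C_{A0}−C_A−C_R = 1.162 kmol/m³; C_R/C_S = 0.186.

0.186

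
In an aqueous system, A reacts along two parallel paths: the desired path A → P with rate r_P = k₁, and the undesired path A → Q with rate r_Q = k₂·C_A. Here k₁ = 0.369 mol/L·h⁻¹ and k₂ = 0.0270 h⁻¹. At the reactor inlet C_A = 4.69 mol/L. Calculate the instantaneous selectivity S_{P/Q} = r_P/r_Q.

S_{P/Q} = r_P/r_Q = (k₁)/(k₂·C_A) = (k₁/k₂)·C_A⁻¹.
= (0.369) / (0.0270×4.690) = 0.3690/0.1266 = 2.91.

2.91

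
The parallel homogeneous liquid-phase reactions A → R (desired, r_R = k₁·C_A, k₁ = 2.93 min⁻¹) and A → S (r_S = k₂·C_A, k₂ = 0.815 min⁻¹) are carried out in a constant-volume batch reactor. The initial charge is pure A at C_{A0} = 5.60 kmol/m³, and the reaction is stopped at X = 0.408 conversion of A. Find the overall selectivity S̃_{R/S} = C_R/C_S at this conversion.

3.60

C_A = C_{A0}(1−X) = 3.315 kmol/m³.
Both paths are first order in A, so the instantaneous fraction to R is constant: dC_R/d(−C_A) = k₁/(k₁+k₂) = 0.7824.
C_R = 0.7824·(C_{A0}−C_A) = 0.7824×2.285 = 1.79 kmol/m³.
C_S = (C_{A0}−C_A)−C_R = 0.4972 kmol/m³; S̃_{R/S} = 1.788/0.4972 = 3.60.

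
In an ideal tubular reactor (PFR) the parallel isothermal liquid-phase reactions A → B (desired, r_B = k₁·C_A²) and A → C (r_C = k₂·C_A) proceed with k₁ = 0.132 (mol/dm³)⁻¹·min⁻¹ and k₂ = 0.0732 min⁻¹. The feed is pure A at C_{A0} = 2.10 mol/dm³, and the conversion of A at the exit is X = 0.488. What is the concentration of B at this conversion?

0.754 mol/dm³

C_A = C_{A0}(1−X) = 1.075 mol/dm³.
Along a PFR/batch, dC_C/dC_A = −r_C/(r_B+r_C) = −k₂/(k₂+k₁·C_A).
Integrating from C_{A0} to C_A: C_C = (0.0732/0.132)·ln[(0.0732+0.132·2.10)/(0.0732+0.132·1.08)] = 0.5545·ln(0.3504/0.2151) = 0.2705 mol/dm³.
Then C_B = (C_{A0}−C_A) − C_C = 1.025 − 0.2705 = 0.7543 mol/dm³.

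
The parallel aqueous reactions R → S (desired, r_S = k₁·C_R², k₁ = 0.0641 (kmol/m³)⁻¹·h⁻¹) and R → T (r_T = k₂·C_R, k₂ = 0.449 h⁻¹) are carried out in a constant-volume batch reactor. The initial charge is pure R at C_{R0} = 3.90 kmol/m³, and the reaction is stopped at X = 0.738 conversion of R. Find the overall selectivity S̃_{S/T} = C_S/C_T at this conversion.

C_R = C_{R0}(1−X) = 1.022 kmol/m³.
Along a PFR/batch, dC_T/dC_R = −r_T/(r_S+r_T) = −k₂/(k₂+k₁·C_R).
Integrating from C_{R0} to C_R: C_T = (0.449/0.0641)·ln[(0.449+0.0641·3.90)/(0.449+0.0641·1.02)] = 7.005·ln(0.6990/0.5145) = 2.147 kmol/m³.
Then C_S = (C_{R0}−C_R) − C_T = 2.878 − 2.147 = 0.7316 kmol/m³.
S̃_{S/T} = C_S/C_T = 0.7316/2.147 = 0.341.

0.341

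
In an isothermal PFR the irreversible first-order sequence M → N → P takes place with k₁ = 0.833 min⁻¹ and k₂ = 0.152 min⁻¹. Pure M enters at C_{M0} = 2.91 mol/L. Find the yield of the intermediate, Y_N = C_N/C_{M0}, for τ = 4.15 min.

For first-order series with pure M initially, C_N(τ) = k₁C_{M0}/(k₂−k₁)·(e^(−k₁τ) − e^(−k₂τ)).
e^(−k₁τ) = e^(−0.833×4.15) = e^(−3.457) = 0.03153; e^(−k₂τ) = e^(−0.6308) = 0.5322.
C_N = 0.833×2.91/(0.152−0.833) × (0.03153−0.5322) = (-3.560)×(-0.5006) = 1.782 mol/L.
Y_N = C_N/C_{M0} = 1.782/2.91 = 0.612.

0.612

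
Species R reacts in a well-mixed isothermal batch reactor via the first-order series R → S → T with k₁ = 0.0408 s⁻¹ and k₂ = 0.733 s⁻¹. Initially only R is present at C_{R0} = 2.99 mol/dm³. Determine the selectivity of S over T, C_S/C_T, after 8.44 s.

0.167

The intermediate concentration in a first-order A→B→C sequence is C_S = k₁C_{R0}(e^(−k₁t) − e^(−k₂t))/(k₂−k₁).
e^(−k₁t) = e^(−0.0408×8.44) = e^(−0.3444) = 0.7087; e^(−k₂t) = e^(−6.187) = 0.002057.
C_S = 0.0408×2.99/(0.733−0.0408) × (0.7087−0.002057) = 0.1762×0.7066 = 0.1245 mol/dm³.
C_R = C_{R0}e^(−k₁t) = 2.119 mol/dm³, so C_T = C_{R0}−C_R−C_S = 0.7465 mol/dm³; C_S/C_T = 0.167.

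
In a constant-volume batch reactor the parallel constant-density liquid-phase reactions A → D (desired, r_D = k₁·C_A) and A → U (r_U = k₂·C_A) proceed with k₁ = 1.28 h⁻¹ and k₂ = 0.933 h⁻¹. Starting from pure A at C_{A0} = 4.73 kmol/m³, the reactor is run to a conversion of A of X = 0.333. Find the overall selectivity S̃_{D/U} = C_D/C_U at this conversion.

C_A = C_{A0}(1−X) = 3.155 kmol/m³.
Both paths are first order in A, so the instantaneous fraction to D is constant: dC_D/d(−C_A) = k₁/(k₁+k₂) = 0.5784.
C_D = 0.5784·(C_{A0}−C_A) = 0.5784×1.575 = 0.911 kmol/m³.
C_U = (C_{A0}−C_A)−C_D = 0.6641 kmol/m³; S̃_{D/U} = 0.9110/0.6641 = 1.37.

1.37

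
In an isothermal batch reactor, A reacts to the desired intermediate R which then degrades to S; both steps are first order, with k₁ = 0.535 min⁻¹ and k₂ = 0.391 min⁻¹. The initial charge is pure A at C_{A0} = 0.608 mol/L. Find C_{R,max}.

0.260 mol/L

Evaluating C_R at t_opt = ln(k₂/k₁)/(k₂−k₁) gives C_{R,max}/C_{A0} = (k₁/k₂)^[k₂/(k₂−k₁)].
= (0.535/0.391)^(0.391/(0.391−0.535)) = (1.368)^(-2.715) = 0.4268.
C_{R,max} = 0.4268×0.608 = 0.260 mol/L.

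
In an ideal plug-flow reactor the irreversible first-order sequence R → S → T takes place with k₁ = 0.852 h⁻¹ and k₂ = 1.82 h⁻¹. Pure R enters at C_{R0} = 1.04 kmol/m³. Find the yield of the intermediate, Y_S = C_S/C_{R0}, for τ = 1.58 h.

0.179

The intermediate concentration in a first-order A→B→C sequence is C_S = k₁C_{R0}(e^(−k₁τ) − e^(−k₂τ))/(k₂−k₁).
e^(−k₁τ) = e^(−0.852×1.58) = e^(−1.346) = 0.2602; e^(−k₂τ) = e^(−2.876) = 0.05638.
C_S = 0.852×1.04/(1.82−0.852) × (0.2602−0.05638) = 0.9154×0.2039 = 0.1866 kmol/m³.
Y_S = C_S/C_{R0} = 0.1866/1.04 = 0.179.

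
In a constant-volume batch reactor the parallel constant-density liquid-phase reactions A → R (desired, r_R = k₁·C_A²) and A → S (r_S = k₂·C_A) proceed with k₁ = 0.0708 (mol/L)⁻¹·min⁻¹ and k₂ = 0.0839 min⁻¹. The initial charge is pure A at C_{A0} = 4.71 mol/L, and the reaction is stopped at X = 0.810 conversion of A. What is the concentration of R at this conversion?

2.58 mol/L

C_A = C_{A0}(1−X) = 0.8949 mol/L.
Along a PFR/batch, dC_S/dC_A = −r_S/(r_R+r_S) = −k₂/(k₂+k₁·C_A).
Integrating from C_{A0} to C_A: C_S = (0.0839/0.0708)·ln[(0.0839+0.0708·4.71)/(0.0839+0.0708·0.895)] = 1.185·ln(0.4174/0.1473) = 1.235 mol/L.
Then C_R = (C_{A0}−C_A) − C_S = 3.815 − 1.235 = 2.581 mol/L.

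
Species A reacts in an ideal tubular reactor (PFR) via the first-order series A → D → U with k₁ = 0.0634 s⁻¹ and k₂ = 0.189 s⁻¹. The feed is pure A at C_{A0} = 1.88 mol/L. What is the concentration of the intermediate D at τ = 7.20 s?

0.358 mol/L

Solving the coupled first-order balances gives C_D(τ) = [k₁/(k₂−k₁)]·C_{A0}·(e^(−k₁τ) − e^(−k₂τ)).
e^(−k₁τ) = e^(−0.0634×7.20) = e^(−0.4565) = 0.6335; e^(−k₂τ) = e^(−1.361) = 0.2565.
C_D = 0.0634×1.88/(0.189−0.0634) × (0.6335−0.2565) = 0.9490×0.3771 = 0.3578 mol/L.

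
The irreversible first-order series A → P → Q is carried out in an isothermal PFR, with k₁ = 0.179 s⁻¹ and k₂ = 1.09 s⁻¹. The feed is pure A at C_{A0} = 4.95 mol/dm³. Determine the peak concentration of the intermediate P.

At the optimum, C_{P,max}/C_{A0} = (k₁/k₂)^[k₂/(k₂−k₁)].
= (0.179/1.09)^(1.09/(1.09−0.179)) = (0.1642)^(1.196) = 0.1152.
C_{P,max} = 0.1152×4.95 = 0.570 mol/dm³.

0.570 mol/dm³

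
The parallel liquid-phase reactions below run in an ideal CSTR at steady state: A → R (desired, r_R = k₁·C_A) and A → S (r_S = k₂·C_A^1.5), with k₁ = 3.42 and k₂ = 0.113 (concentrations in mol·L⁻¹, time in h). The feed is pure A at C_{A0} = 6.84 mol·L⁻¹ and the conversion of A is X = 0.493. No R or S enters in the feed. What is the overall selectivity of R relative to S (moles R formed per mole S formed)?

16.3

Exit C_A = C_{A0}(1−X) = 6.84×0.507 = 3.468 mol·L⁻¹.
Rates in a CSTR are evaluated at the outlet concentration: r_R = 3.42×3.468 = 11.86, r_S = 0.113×3.468^1.5 = 0.7298.
Overall selectivity = C_R/C_S = r_Rτ/(r_Sτ) = r_R/r_S = 16.3.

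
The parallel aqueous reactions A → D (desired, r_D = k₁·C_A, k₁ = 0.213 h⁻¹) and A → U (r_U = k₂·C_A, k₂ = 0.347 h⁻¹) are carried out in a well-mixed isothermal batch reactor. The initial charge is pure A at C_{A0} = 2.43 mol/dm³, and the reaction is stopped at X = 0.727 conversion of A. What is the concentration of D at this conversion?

C_A = C_{A0}(1−X) = 0.6634 mol/dm³.
Both paths are first order in A, so the instantaneous fraction to D is constant: dC_D/d(−C_A) = k₁/(k₁+k₂) = 0.3804.
C_D = 0.3804·(C_{A0}−C_A) = 0.3804×1.767 = 0.672 mol/dm³.

0.672 mol/dm³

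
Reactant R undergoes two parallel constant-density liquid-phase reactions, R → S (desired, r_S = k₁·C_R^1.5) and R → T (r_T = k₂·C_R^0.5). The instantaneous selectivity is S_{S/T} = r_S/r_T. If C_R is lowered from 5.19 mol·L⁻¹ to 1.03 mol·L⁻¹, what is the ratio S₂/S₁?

0.198

S_{S/T} = (k₁/k₂)·C_R, so S₂/S₁ = (C_{R,2}/C_{R,1}).
= 1.03/5.19 = 0.198.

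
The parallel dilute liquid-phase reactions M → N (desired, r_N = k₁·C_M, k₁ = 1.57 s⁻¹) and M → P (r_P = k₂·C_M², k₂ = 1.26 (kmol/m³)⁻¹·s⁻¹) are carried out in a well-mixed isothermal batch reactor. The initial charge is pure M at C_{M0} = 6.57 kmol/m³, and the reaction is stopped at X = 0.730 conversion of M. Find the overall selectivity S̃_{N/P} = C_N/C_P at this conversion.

C_M = C_{M0}(1−X) = 1.774 kmol/m³.
Along a PFR/batch, dC_N/dC_M = −r_N/(r_N+r_P) = −k₁/(k₁+k₂·C_M).
Integrating from C_{M0} to C_M: C_N = (1.57/1.26)·ln[(1.57+1.26·6.57)/(1.57+1.26·1.77)] = 1.246·ln(9.848/3.805) = 1.185 kmol/m³.
C_P = (C_{M0}−C_M)−C_N = 3.611 kmol/m³; S̃_{N/P} = 1.185/3.611 = 0.328.

0.328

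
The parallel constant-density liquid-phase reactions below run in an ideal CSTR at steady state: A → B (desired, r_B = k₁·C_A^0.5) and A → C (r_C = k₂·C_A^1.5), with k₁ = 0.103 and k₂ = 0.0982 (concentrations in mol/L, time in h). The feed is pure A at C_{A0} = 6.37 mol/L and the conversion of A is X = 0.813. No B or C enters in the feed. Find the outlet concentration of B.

Exit C_A = C_{A0}(1−X) = 6.37×0.187 = 1.191 mol/L.
Rates in a CSTR are evaluated at the outlet concentration: r_B = 0.103×1.191^0.5 = 0.1124, r_C = 0.0982×1.191^1.5 = 0.1277.
Fraction of consumed A going to B: r_B/(r_B+r_C) = 0.4682.
C_B = 0.4682·C_{A0}·X = 0.4682×6.37×0.813 = 2.42 mol/L.

2.42 mol/L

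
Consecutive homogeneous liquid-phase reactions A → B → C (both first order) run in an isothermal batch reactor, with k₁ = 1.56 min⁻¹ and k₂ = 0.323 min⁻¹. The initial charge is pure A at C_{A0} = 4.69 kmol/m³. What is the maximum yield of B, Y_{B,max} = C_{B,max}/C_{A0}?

Evaluating C_B at t_opt = ln(k₂/k₁)/(k₂−k₁) gives C_{B,max}/C_{A0} = (k₁/k₂)^[k₂/(k₂−k₁)].
= (1.56/0.323)^(0.323/(0.323−1.56)) = (4.830)^(-0.2611) = 0.6629.

0.663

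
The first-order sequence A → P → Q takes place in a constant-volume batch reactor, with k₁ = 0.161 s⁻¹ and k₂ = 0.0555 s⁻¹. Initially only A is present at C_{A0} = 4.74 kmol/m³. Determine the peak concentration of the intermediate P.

2.71 kmol/m³

At the optimum, C_{P,max}/C_{A0} = (k₁/k₂)^[k₂/(k₂−k₁)].
= (0.161/0.0555)^(0.0555/(0.0555−0.161)) = (2.901)^(-0.5261) = 0.5711.
C_{P,max} = 0.5711×4.74 = 2.71 kmol/m³.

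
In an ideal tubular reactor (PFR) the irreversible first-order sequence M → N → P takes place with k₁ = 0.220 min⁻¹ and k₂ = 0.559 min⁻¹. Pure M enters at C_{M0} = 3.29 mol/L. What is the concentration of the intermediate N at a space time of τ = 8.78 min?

0.294 mol/L

For first-order series with pure M initially, C_N(τ) = k₁C_{M0}/(k₂−k₁)·(e^(−k₁τ) − e^(−k₂τ)).
e^(−k₁τ) = e^(−0.220×8.78) = e^(−1.932) = 0.1449; e^(−k₂τ) = e^(−4.908) = 0.007387.
C_N = 0.220×3.29/(0.559−0.220) × (0.1449−0.007387) = 2.135×0.1375 = 0.2936 mol/L.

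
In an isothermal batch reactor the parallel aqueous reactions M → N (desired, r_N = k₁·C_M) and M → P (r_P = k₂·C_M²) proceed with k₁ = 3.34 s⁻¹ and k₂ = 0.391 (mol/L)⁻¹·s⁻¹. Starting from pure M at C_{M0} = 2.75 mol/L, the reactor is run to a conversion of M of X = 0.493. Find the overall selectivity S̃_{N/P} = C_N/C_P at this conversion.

4.15

C_M = C_{M0}(1−X) = 1.394 mol/L.
Along a PFR/batch, dC_N/dC_M = −r_N/(r_N+r_P) = −k₁/(k₁+k₂·C_M).
Integrating from C_{M0} to C_M: C_N = (3.34/0.391)·ln[(3.34+0.391·2.75)/(3.34+0.391·1.39)] = 8.542·ln(4.415/3.885) = 1.093 mol/L.
C_P = (C_{M0}−C_M)−C_N = 0.2632 mol/L; S̃_{N/P} = 1.093/0.2632 = 4.15.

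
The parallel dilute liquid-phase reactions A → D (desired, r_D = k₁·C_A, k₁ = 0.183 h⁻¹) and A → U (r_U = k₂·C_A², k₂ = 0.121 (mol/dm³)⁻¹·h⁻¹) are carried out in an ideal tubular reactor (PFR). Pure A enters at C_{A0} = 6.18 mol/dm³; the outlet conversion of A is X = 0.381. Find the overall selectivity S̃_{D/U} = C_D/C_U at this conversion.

0.307

C_A = C_{A0}(1−X) = 3.825 mol/dm³.
Along a PFR/batch, dC_D/dC_A = −r_D/(r_D+r_U) = −k₁/(k₁+k₂·C_A).
Integrating from C_{A0} to C_A: C_D = (0.183/0.121)·ln[(0.183+0.121·6.18)/(0.183+0.121·3.83)] = 1.512·ln(0.9308/0.6459) = 0.5527 mol/dm³.
C_U = (C_{A0}−C_A)−C_D = 1.802 mol/dm³; S̃_{D/U} = 0.5527/1.802 = 0.307.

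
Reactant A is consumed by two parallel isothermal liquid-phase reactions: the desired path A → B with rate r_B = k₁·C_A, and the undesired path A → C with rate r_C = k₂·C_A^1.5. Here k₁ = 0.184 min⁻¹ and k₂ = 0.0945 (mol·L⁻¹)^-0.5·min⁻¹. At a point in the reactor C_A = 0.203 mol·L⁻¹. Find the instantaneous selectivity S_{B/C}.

4.32

S_{B/C} = r_B/r_C = (k₁·C_A)/(k₂·C_A^1.5) = (k₁/k₂)·C_A^-0.5.
= (0.184×0.2030) / (0.0945×0.2030^1.5) = 0.03735/0.008643 = 4.32.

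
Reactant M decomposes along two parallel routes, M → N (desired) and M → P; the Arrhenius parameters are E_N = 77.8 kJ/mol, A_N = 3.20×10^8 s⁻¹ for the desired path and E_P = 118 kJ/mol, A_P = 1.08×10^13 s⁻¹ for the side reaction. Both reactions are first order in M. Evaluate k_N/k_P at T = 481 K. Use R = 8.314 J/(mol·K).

With equal orders, S_{N/P} = k_N/k_P = (A_N/A_P)·exp[(E_P−E_N)/(RT)].
(E_P−E_N)/(RT) = (118−77.8)×10³/(8.314×481) = 40200/3999 = 10.05.
k_N/k_P = (3.20×10^8/1.08×10^13)·exp(10.05) = 2.963×10^-5 × 23212 = 0.688.
Since E_N < E_P, lowering the temperature improves selectivity toward N.

0.688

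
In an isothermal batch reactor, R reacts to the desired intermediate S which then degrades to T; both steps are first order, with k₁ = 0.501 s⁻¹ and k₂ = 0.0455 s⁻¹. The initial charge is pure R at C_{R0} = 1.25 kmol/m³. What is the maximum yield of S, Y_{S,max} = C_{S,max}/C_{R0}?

For a first-order series the maximum intermediate yield is C_{S,max}/C_{R0} = (k₁/k₂)^[k₂/(k₂−k₁)].
= (0.501/0.0455)^(0.0455/(0.0455−0.501)) = (11.01)^(-0.09989) = 0.7869.

0.787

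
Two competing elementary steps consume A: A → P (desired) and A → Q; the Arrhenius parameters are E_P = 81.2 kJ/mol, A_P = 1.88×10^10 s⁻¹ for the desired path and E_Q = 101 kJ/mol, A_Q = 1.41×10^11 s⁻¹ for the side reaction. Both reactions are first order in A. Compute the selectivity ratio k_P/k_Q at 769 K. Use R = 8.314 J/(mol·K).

2.95

Since both paths have the same order in A, the concentration cancels and S_{P/Q} = k_P/k_Q = (A_P/A_Q)·exp[(E_Q−E_P)/(RT)].
(E_Q−E_P)/(RT) = (101−81.2)×10³/(8.314×769) = 19800/6393 = 3.097.
k_P/k_Q = (1.88×10^10/1.41×10^11)·exp(3.097) = 0.1333 × 22.13 = 2.95.
Since E_P < E_Q, lowering the temperature improves selectivity toward P.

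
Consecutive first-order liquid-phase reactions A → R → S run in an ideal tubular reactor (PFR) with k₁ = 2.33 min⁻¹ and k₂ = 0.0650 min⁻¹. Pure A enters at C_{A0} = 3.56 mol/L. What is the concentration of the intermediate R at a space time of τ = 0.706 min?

For first-order series with pure A initially, C_R(τ) = k₁C_{A0}/(k₂−k₁)·(e^(−k₁τ) − e^(−k₂τ)).
e^(−k₁τ) = e^(−2.33×0.706) = e^(−1.645) = 0.1930; e^(−k₂τ) = e^(−0.04589) = 0.9551.
C_R = 2.33×3.56/(0.0650−2.33) × (0.1930−0.9551) = (-3.662)×(-0.7621) = 2.791 mol/L.

2.79 mol/L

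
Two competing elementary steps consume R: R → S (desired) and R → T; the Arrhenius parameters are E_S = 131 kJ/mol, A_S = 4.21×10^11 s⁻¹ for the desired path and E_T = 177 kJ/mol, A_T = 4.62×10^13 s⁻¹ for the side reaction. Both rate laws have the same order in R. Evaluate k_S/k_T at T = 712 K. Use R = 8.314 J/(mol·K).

Since both paths have the same order in R, the concentration cancels and S_{S/T} = k_S/k_T = (A_S/A_T)·exp[(E_T−E_S)/(RT)].
(E_T−E_S)/(RT) = (177−131)×10³/(8.314×712) = 46000/5920 = 7.771.
k_S/k_T = (4.21×10^11/4.62×10^13)·exp(7.771) = 0.009113 × 2370 = 21.6.

21.6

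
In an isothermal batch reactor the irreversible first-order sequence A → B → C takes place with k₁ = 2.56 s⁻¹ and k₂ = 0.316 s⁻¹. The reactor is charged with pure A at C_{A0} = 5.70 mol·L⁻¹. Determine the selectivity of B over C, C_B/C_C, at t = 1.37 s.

The intermediate concentration in a first-order A→B→C sequence is C_B = k₁C_{A0}(e^(−k₁t) − e^(−k₂t))/(k₂−k₁).
e^(−k₁t) = e^(−2.56×1.37) = e^(−3.507) = 0.02998; e^(−k₂t) = e^(−0.4329) = 0.6486.
C_B = 2.56×5.70/(0.316−2.56) × (0.02998−0.6486) = (-6.503)×(-0.6186) = 4.023 mol·L⁻¹.
C_A = C_{A0}e^(−k₁t) = 0.1709 mol·L⁻¹, so C_C = C_{A0}−C_A−C_B = 1.506 mol·L⁻¹; C_B/C_C = 2.67.

2.67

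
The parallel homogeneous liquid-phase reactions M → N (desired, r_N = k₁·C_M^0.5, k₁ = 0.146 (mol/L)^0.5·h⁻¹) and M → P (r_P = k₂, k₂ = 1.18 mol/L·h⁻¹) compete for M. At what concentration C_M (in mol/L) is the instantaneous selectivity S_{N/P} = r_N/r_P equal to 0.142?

S_{N/P} = (k₁/k₂)·C_M^0.5 ⇒ C_M = (S·k₂/k₁)^(2).
= (0.142×1.18/0.146)^(2) = (1.148)^(2) = 1.32 mol/L.

1.32 mol/L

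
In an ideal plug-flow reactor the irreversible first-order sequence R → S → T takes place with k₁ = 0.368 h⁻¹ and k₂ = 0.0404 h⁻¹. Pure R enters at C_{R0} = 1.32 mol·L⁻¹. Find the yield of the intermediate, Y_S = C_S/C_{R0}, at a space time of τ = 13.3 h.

The intermediate concentration in a first-order A→B→C sequence is C_S = k₁C_{R0}(e^(−k₁τ) − e^(−k₂τ))/(k₂−k₁).
e^(−k₁τ) = e^(−0.368×13.3) = e^(−4.894) = 0.007488; e^(−k₂τ) = e^(−0.5373) = 0.5843.
C_S = 0.368×1.32/(0.0404−0.368) × (0.007488−0.5843) = (-1.483)×(-0.5768) = 0.8553 mol·L⁻¹.
Y_S = C_S/C_{R0} = 0.8553/1.32 = 0.648.

0.648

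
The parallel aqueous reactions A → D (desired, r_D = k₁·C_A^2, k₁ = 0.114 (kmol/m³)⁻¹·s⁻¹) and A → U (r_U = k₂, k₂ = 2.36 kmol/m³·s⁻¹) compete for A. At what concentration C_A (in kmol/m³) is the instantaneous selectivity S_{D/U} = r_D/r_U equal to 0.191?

S_{D/U} = (k₁/k₂)·C_A^2 ⇒ C_A = (S·k₂/k₁)^(0.5).
= (0.191×2.36/0.114)^(0.5) = (3.954)^(0.5) = 1.99 kmol/m³.

1.99 kmol/m³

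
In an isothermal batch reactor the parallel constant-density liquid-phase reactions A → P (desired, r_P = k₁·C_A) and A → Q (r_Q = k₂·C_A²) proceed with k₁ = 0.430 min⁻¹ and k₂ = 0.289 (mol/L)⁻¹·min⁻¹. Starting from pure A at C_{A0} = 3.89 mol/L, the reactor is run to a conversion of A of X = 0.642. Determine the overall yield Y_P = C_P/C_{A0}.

C_A = C_{A0}(1−X) = 1.393 mol/L.
Along a PFR/batch, dC_P/dC_A = −r_P/(r_P+r_Q) = −k₁/(k₁+k₂·C_A).
Integrating from C_{A0} to C_A: C_P = (0.430/0.289)·ln[(0.430+0.289·3.89)/(0.430+0.289·1.39)] = 1.488·ln(1.554/0.8325) = 0.9289 mol/L.
Y_P = C_P/C_{A0} = 0.9289/3.89 = 0.239.

0.239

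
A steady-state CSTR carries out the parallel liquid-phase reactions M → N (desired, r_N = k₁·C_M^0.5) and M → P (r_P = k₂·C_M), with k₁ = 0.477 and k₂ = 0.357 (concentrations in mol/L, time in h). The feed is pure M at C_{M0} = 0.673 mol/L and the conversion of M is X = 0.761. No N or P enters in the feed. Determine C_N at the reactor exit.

0.394 mol/L

Exit C_M = C_{M0}(1−X) = 0.673×0.239 = 0.1608 mol/L.
In a CSTR the entire volume is at exit conditions, so r_N = 0.477×0.1608^0.5 = 0.1913 and r_P = 0.357×0.1608 = 0.05742.
Fraction of consumed M going to N: r_N/(r_N+r_P) = 0.7691.
C_N = 0.7691·C_{M0}·X = 0.7691×0.673×0.761 = 0.394 mol/L.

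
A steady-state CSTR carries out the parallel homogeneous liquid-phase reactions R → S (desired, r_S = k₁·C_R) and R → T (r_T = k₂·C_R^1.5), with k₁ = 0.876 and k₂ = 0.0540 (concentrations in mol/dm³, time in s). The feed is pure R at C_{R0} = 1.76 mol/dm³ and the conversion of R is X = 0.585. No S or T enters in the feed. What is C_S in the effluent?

0.978 mol/dm³

Exit C_R = C_{R0}(1−X) = 1.76×0.415 = 0.7304 mol/dm³.
In a CSTR the entire volume is at exit conditions, so r_S = 0.876×0.7304 = 0.6398 and r_T = 0.0540×0.7304^1.5 = 0.03371.
Fraction of consumed R going to S: r_S/(r_S+r_T) = 0.9500.
C_S = 0.9500·C_{R0}·X = 0.9500×1.76×0.585 = 0.978 mol/dm³.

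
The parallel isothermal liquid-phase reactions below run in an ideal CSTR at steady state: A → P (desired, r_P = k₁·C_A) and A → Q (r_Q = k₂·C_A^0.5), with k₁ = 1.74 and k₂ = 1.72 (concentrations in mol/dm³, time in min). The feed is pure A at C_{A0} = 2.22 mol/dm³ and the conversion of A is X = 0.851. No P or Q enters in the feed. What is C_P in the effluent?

Exit C_A = C_{A0}(1−X) = 2.22×0.149 = 0.3308 mol/dm³.
A CSTR operates uniformly at the exit composition, giving r_P = 0.5756 and r_Q = 0.9892 (each k·C_A^n at C_A = 0.3308).
Fraction of consumed A going to P: r_P/(r_P+r_Q) = 0.3678.
C_P = 0.3678·C_{A0}·X = 0.3678×2.22×0.851 = 0.695 mol/dm³.

0.695 mol/dm³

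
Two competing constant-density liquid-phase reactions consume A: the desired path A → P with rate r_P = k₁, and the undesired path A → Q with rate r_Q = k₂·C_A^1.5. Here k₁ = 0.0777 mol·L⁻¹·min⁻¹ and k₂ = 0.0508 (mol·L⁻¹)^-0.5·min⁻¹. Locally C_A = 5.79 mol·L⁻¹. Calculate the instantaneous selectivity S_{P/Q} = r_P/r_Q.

0.110

S_{P/Q} = r_P/r_Q = (k₁)/(k₂·C_A^1.5) = (k₁/k₂)·C_A^-1.5.
= (0.0777) / (0.0508×5.790^1.5) = 0.07770/0.7078 = 0.110.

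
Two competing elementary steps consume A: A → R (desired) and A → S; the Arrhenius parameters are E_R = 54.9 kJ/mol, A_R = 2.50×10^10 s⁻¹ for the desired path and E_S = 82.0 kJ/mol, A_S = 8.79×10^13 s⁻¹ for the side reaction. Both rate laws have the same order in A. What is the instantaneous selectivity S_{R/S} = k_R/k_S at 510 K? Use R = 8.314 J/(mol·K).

Since both paths have the same order in A, the concentration cancels and S_{R/S} = k_R/k_S = (A_R/A_S)·exp[(E_S−E_R)/(RT)].
(E_S−E_R)/(RT) = (82.0−54.9)×10³/(8.314×510) = 27100/4240 = 6.391.
k_R/k_S = (2.50×10^10/8.79×10^13)·exp(6.391) = 2.844×10^-4 × 596.6 = 0.170.
Since E_R < E_S, lowering the temperature improves selectivity toward R.

0.170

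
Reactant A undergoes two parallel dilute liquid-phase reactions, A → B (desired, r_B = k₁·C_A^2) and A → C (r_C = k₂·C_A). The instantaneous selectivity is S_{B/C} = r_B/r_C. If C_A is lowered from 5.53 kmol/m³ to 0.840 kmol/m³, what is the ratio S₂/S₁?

0.152

S_{B/C} = (k₁/k₂)·C_A, so S₂/S₁ = (C_{A,2}/C_{A,1}).
= 0.840/5.53 = 0.152.
Selectivity toward B falls as C_A falls — high-concentration operation is favoured.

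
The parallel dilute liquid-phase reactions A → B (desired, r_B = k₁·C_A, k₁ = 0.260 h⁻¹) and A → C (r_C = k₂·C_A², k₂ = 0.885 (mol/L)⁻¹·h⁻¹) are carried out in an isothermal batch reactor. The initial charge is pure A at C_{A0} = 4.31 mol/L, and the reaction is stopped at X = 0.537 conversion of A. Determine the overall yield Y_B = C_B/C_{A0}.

0.0476

C_A = C_{A0}(1−X) = 1.996 mol/L.
Along a PFR/batch, dC_B/dC_A = −r_B/(r_B+r_C) = −k₁/(k₁+k₂·C_A).
Integrating from C_{A0} to C_A: C_B = (0.260/0.885)·ln[(0.260+0.885·4.31)/(0.260+0.885·2.00)] = 0.2938·ln(4.074/2.026) = 0.2052 mol/L.
Y_B = C_B/C_{A0} = 0.2052/4.31 = 0.0476.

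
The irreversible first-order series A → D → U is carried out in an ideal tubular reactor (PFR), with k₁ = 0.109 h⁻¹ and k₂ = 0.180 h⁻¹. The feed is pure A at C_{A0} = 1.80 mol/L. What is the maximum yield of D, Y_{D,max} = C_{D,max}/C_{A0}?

0.280

Evaluating C_D at τ_opt = ln(k₂/k₁)/(k₂−k₁) gives C_{D,max}/C_{A0} = (k₁/k₂)^[k₂/(k₂−k₁)].
= (0.109/0.180)^(0.180/(0.180−0.109)) = (0.6056)^(2.535) = 0.2804.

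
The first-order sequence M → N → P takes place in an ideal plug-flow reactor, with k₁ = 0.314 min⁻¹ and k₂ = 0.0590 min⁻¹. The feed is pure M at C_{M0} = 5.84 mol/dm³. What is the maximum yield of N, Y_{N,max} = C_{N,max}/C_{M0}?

0.679

Evaluating C_N at τ_opt = ln(k₂/k₁)/(k₂−k₁) gives C_{N,max}/C_{M0} = (k₁/k₂)^[k₂/(k₂−k₁)].
= (0.314/0.0590)^(0.0590/(0.0590−0.314)) = (5.322)^(-0.2314) = 0.6792.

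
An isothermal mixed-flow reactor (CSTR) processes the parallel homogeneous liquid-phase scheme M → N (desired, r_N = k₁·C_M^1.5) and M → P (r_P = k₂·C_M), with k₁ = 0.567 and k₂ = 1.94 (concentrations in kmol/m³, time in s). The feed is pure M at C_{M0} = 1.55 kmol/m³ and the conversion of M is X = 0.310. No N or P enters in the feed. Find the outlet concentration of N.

Exit C_M = C_{M0}(1−X) = 1.55×0.690 = 1.069 kmol/m³.
A CSTR operates uniformly at the exit composition, giving r_N = 0.6271 and r_P = 2.075 (each k·C_M^n at C_M = 1.069).
Fraction of consumed M going to N: r_N/(r_N+r_P) = 0.2321.
C_N = 0.2321·C_{M0}·X = 0.2321×1.55×0.310 = 0.112 kmol/m³.

0.112 kmol/m³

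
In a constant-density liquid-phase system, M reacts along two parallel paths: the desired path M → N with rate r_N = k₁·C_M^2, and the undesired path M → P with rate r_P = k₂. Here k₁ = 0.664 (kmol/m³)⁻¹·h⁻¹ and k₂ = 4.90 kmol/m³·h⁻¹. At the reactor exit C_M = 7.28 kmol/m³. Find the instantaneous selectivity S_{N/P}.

S_{N/P} = r_N/r_P = (k₁·C_M^2)/(k₂) = (k₁/k₂)·C_M^2.
= (0.664×7.280^2) / (4.90) = 35.19/4.900 = 7.18.
Since the desired path is higher order in M, keeping C_M high (PFR or concentrated feed) favours N.

7.18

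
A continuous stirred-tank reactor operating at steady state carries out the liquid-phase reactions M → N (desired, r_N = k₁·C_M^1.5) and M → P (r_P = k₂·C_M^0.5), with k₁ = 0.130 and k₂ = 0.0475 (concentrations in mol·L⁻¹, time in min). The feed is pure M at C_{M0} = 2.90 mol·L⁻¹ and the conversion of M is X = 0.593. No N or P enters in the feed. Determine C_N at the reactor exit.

1.31 mol·L⁻¹

Exit C_M = C_{M0}(1−X) = 2.90×0.407 = 1.180 mol·L⁻¹.
In a CSTR the entire volume is at exit conditions, so r_N = 0.130×1.180^1.5 = 0.1667 and r_P = 0.0475×1.180^0.5 = 0.05160.
Fraction of consumed M going to N: r_N/(r_N+r_P) = 0.7636.
C_N = 0.7636·C_{M0}·X = 0.7636×2.90×0.593 = 1.31 mol·L⁻¹.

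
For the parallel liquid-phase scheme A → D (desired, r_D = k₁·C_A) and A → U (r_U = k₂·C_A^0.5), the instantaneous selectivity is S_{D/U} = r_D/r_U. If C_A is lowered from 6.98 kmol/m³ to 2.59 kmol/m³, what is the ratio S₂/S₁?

S_{D/U} = (k₁/k₂)·C_A^0.5, so S₂/S₁ = (C_{A,2}/C_{A,1})^0.5.
= (2.59/6.98)^0.5 = (0.3711)^0.5 = 0.609.

0.609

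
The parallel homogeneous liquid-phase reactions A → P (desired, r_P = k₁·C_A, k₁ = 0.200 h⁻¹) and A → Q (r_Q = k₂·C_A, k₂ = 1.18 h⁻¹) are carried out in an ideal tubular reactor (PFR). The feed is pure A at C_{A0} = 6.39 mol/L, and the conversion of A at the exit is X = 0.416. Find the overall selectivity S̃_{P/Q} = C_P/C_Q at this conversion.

C_A = C_{A0}(1−X) = 3.732 mol/L.
Both paths are first order in A, so the instantaneous fraction to P is constant: dC_P/d(−C_A) = k₁/(k₁+k₂) = 0.1449.
C_P = 0.1449·(C_{A0}−C_A) = 0.1449×2.658 = 0.385 mol/L.
C_Q = (C_{A0}−C_A)−C_P = 2.273 mol/L; S̃_{P/Q} = 0.3853/2.273 = 0.169.

0.169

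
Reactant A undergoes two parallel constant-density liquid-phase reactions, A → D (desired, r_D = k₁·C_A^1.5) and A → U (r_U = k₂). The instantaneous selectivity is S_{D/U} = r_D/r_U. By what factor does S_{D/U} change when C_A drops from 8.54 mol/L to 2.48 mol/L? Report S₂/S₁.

0.156

S_{D/U} = (k₁/k₂)·C_A^1.5, so S₂/S₁ = (C_{A,2}/C_{A,1})^1.5.
= (2.48/8.54)^1.5 = (0.2904)^1.5 = 0.156.
Selectivity toward D falls as C_A falls — high-concentration operation is favoured.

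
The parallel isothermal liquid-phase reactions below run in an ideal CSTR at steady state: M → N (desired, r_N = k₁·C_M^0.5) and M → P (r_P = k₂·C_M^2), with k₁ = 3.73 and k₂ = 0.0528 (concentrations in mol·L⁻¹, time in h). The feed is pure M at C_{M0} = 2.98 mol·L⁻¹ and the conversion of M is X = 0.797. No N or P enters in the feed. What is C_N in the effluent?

Exit C_M = C_{M0}(1−X) = 2.98×0.203 = 0.6049 mol·L⁻¹.
A CSTR operates uniformly at the exit composition, giving r_N = 2.901 and r_P = 0.01932 (each k·C_M^n at C_M = 0.6049).
Fraction of consumed M going to N: r_N/(r_N+r_P) = 0.9934.
C_N = 0.9934·C_{M0}·X = 0.9934×2.98×0.797 = 2.36 mol·L⁻¹.

2.36 mol·L⁻¹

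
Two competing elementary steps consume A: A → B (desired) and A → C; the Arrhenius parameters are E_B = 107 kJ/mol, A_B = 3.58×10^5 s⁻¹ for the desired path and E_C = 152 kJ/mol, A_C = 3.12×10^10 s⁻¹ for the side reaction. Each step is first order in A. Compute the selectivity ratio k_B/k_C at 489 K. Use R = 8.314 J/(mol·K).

0.736

Since both paths have the same order in A, the concentration cancels and S_{B/C} = k_B/k_C = (A_B/A_C)·exp[(E_C−E_B)/(RT)].
(E_C−E_B)/(RT) = (152−107)×10³/(8.314×489) = 45000/4066 = 11.07.
k_B/k_C = (3.58×10^5/3.12×10^10)·exp(11.07) = 1.147×10^-5 × 64127 = 0.736.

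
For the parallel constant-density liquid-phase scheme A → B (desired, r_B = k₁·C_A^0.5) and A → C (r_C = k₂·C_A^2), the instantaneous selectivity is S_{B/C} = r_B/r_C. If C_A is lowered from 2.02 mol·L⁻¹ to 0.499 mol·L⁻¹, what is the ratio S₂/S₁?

S_{B/C} = (k₁/k₂)·C_A^-1.5, so S₂/S₁ = (C_{A,2}/C_{A,1})^-1.5.
= (0.499/2.02)^(-1.5) = (0.2470)^(-1.5) = 8.14.

8.14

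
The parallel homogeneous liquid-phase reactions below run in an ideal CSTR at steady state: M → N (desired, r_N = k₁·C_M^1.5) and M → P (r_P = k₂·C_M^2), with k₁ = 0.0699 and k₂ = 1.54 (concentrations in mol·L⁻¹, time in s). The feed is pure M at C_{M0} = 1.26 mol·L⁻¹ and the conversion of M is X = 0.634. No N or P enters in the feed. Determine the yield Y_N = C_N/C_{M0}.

0.0397

Exit C_M = C_{M0}(1−X) = 1.26×0.366 = 0.4612 mol·L⁻¹.
A CSTR operates uniformly at the exit composition, giving r_N = 0.02189 and r_P = 0.3275 (each k·C_M^n at C_M = 0.4612).
Fraction of consumed M going to N: r_N/(r_N+r_P) = 0.06265.
C_N = 0.06265·C_{M0}·X = 0.06265×1.26×0.634 = 0.0500 mol·L⁻¹; Y_N = C_N/C_{M0} = 0.0397.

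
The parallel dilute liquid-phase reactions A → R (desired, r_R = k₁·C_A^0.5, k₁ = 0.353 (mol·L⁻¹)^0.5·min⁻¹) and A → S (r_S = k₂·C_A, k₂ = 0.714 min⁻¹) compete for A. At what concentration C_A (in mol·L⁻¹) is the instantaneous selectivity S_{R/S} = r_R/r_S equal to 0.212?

S_{R/S} = (k₁/k₂)·C_A^-0.5 ⇒ C_A = (S·k₂/k₁)^(-2).
= (0.212×0.714/0.353)^(-2) = (0.4288)^(-2) = 5.44 mol·L⁻¹.

5.44 mol·L⁻¹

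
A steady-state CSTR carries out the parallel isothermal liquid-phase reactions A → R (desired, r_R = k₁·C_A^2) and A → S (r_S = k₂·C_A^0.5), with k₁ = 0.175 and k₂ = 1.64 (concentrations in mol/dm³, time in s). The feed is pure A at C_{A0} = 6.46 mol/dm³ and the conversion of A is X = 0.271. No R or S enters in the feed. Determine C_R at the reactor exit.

0.913 mol/dm³

Exit C_A = C_{A0}(1−X) = 6.46×0.729 = 4.709 mol/dm³.
In a CSTR the entire volume is at exit conditions, so r_R = 0.175×4.709^2 = 3.881 and r_S = 1.64×4.709^0.5 = 3.559.
Fraction of consumed A going to R: r_R/(r_R+r_S) = 0.5217.
C_R = 0.5217·C_{A0}·X = 0.5217×6.46×0.271 = 0.913 mol/dm³.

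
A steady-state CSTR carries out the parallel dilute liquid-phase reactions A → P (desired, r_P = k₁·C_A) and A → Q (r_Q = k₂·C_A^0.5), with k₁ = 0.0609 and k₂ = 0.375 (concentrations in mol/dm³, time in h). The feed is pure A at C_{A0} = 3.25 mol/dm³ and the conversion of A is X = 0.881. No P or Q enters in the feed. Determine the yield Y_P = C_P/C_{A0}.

Exit C_A = C_{A0}(1−X) = 3.25×0.119 = 0.3867 mol/dm³.
Rates in a CSTR are evaluated at the outlet concentration: r_P = 0.0609×0.3867 = 0.02355, r_Q = 0.375×0.3867^0.5 = 0.2332.
Fraction of consumed A going to P: r_P/(r_P+r_Q) = 0.09173.
C_P = 0.09173·C_{A0}·X = 0.09173×3.25×0.881 = 0.263 mol/dm³; Y_P = C_P/C_{A0} = 0.0808.

0.0808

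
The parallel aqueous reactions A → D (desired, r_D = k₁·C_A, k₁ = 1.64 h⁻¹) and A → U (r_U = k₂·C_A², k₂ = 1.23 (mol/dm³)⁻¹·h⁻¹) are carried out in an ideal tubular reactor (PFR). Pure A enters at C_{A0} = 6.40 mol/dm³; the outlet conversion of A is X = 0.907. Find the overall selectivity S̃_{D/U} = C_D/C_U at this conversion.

0.468

C_A = C_{A0}(1−X) = 0.5952 mol/dm³.
Along a PFR/batch, dC_D/dC_A = −r_D/(r_D+r_U) = −k₁/(k₁+k₂·C_A).
Integrating from C_{A0} to C_A: C_D = (1.64/1.23)·ln[(1.64+1.23·6.40)/(1.64+1.23·0.595)] = 1.333·ln(9.512/2.372) = 1.852 mol/dm³.
C_U = (C_{A0}−C_A)−C_D = 3.953 mol/dm³; S̃_{D/U} = 1.852/3.953 = 0.468.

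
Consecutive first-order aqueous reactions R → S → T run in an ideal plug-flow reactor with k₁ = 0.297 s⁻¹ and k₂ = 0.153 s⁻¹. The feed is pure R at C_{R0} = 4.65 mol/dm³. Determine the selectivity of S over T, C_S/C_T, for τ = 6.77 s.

The intermediate concentration in a first-order A→B→C sequence is C_S = k₁C_{R0}(e^(−k₁τ) − e^(−k₂τ))/(k₂−k₁).
e^(−k₁τ) = e^(−0.297×6.77) = e^(−2.011) = 0.1339; e^(−k₂τ) = e^(−1.036) = 0.3549.
C_S = 0.297×4.65/(0.153−0.297) × (0.1339−0.3549) = (-9.591)×(-0.2210) = 2.120 mol/dm³.
C_R = C_{R0}e^(−k₁τ) = 0.6226 mol/dm³, so C_T = C_{R0}−C_R−C_S = 1.907 mol/dm³; C_S/C_T = 1.11.

1.11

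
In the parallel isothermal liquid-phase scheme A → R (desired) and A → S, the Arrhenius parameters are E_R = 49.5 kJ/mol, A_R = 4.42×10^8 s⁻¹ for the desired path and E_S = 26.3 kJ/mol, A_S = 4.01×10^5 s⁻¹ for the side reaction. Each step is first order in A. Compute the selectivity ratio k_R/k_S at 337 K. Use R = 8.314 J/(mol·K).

0.279

k_R/k_S = (A_R/A_S)·exp[−(E_R−E_S)/(RT)] = (A_R/A_S)·exp[(E_S−E_R)/(RT)].
(E_S−E_R)/(RT) = (26.3−49.5)×10³/(8.314×337) = -23200/2802 = -8.280.
k_R/k_S = (4.42×10^8/4.01×10^5)·exp(-8.280) = 1102 × 2.535×10^-4 = 0.279.
Since E_R > E_S, raising the temperature improves selectivity toward R.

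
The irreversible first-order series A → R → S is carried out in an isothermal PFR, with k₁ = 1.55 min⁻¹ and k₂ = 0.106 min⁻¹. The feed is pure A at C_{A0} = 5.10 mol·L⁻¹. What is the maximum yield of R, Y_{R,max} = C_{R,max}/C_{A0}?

0.821

For a first-order series the maximum intermediate yield is C_{R,max}/C_{A0} = (k₁/k₂)^[k₂/(k₂−k₁)].
= (1.55/0.106)^(0.106/(0.106−1.55)) = (14.62)^(-0.07341) = 0.8213.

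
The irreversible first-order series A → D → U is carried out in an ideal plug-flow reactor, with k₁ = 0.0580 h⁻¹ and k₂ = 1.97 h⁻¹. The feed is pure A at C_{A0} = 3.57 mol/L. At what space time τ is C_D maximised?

Setting dC_D/dτ = 0 gives τ_opt = ln(k₂/k₁)/(k₂−k₁).
= ln(1.97/0.0580)/(1.97−0.0580) = ln(33.97)/1.912 = 3.525/1.912 = 1.84 h.

1.84 h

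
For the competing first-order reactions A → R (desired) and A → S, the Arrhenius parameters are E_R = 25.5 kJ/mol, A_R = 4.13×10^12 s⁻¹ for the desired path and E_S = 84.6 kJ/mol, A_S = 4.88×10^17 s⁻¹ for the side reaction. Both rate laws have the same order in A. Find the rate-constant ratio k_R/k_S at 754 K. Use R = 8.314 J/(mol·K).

k_R/k_S = (A_R/A_S)·exp[−(E_R−E_S)/(RT)] = (A_R/A_S)·exp[(E_S−E_R)/(RT)].
(E_S−E_R)/(RT) = (84.6−25.5)×10³/(8.314×754) = 59100/6269 = 9.428.
k_R/k_S = (4.13×10^12/4.88×10^17)·exp(9.428) = 8.463×10^-6 × 12428 = 0.105.

0.105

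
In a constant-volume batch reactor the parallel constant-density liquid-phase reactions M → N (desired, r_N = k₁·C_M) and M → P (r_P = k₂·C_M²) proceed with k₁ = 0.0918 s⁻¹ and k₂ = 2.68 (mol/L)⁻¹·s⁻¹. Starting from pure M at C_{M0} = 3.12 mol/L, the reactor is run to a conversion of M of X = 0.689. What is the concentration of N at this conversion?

0.0392 mol/L

C_M = C_{M0}(1−X) = 0.9703 mol/L.
Along a PFR/batch, dC_N/dC_M = −r_N/(r_N+r_P) = −k₁/(k₁+k₂·C_M).
Integrating from C_{M0} to C_M: C_N = (0.0918/2.68)·ln[(0.0918+2.68·3.12)/(0.0918+2.68·0.970)] = 0.03425·ln(8.453/2.692) = 0.03919 mol/L.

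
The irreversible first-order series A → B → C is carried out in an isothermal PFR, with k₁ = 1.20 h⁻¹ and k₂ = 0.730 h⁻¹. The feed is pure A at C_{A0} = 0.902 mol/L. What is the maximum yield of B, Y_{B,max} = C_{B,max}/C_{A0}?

Evaluating C_B at τ_opt = ln(k₂/k₁)/(k₂−k₁) gives C_{B,max}/C_{A0} = (k₁/k₂)^[k₂/(k₂−k₁)].
= (1.20/0.730)^(0.730/(0.730−1.20)) = (1.644)^(-1.553) = 0.4621.

0.462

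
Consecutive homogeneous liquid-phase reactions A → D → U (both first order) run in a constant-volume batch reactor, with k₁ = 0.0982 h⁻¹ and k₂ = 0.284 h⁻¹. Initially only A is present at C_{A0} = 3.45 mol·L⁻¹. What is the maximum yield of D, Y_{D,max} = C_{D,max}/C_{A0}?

At the optimum, C_{D,max}/C_{A0} = (k₁/k₂)^[k₂/(k₂−k₁)].
= (0.0982/0.284)^(0.284/(0.284−0.0982)) = (0.3458)^(1.529) = 0.1973.

0.197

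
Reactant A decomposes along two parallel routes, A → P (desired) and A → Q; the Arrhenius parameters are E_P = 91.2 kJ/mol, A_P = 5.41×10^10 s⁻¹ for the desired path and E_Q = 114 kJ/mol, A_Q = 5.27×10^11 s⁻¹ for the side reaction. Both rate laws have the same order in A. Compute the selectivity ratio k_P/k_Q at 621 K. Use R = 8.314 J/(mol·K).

8.50

Since both paths have the same order in A, the concentration cancels and S_{P/Q} = k_P/k_Q = (A_P/A_Q)·exp[(E_Q−E_P)/(RT)].
(E_Q−E_P)/(RT) = (114−91.2)×10³/(8.314×621) = 22800/5163 = 4.416.
k_P/k_Q = (5.41×10^10/5.27×10^11)·exp(4.416) = 0.1027 × 82.77 = 8.50.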